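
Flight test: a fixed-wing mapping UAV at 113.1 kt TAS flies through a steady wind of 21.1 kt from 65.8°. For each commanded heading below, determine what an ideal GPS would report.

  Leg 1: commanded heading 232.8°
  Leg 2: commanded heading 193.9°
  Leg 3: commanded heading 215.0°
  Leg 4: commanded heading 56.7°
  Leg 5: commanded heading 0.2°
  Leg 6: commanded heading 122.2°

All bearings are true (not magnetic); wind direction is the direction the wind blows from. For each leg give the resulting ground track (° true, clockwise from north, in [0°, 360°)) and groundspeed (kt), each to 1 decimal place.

Leg 1: track=234.8°, groundspeed=133.7 kt
Leg 2: track=201.4°, groundspeed=127.2 kt
Leg 3: track=219.7°, groundspeed=131.7 kt
Leg 4: track=54.6°, groundspeed=92.3 kt
Leg 5: track=349.8°, groundspeed=106.1 kt
Leg 6: track=132.0°, groundspeed=102.9 kt

Leg 1: heading 232.8°; drift +2.0° → track 234.8°, groundspeed 133.7 kt
Leg 2: heading 193.9°; drift +7.5° → track 201.4°, groundspeed 127.2 kt
Leg 3: heading 215.0°; drift +4.7° → track 219.7°, groundspeed 131.7 kt
Leg 4: heading 56.7°; drift -2.1° → track 54.6°, groundspeed 92.3 kt
Leg 5: heading 0.2°; drift -10.4° → track 349.8°, groundspeed 106.1 kt
Leg 6: heading 122.2°; drift +9.8° → track 132.0°, groundspeed 102.9 kt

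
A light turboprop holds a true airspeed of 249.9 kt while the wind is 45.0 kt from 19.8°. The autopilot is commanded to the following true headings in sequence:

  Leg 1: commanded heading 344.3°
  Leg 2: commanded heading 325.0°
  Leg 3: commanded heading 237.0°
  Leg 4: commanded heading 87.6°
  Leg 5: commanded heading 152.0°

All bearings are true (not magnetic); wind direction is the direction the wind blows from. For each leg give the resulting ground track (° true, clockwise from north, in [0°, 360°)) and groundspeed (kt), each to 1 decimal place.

Leg 1: track=337.3°, groundspeed=214.9 kt
Leg 2: track=315.7°, groundspeed=227.0 kt
Leg 3: track=231.6°, groundspeed=287.0 kt
Leg 4: track=97.7°, groundspeed=236.6 kt
Leg 5: track=158.8°, groundspeed=282.1 kt

Leg 1: heading 344.3°; drift -7.0° → track 337.3°, groundspeed 214.9 kt
Leg 2: heading 325.0°; drift -9.3° → track 315.7°, groundspeed 227.0 kt
Leg 3: heading 237.0°; drift -5.4° → track 231.6°, groundspeed 287.0 kt
Leg 4: heading 87.6°; drift +10.1° → track 97.7°, groundspeed 236.6 kt
Leg 5: heading 152.0°; drift +6.8° → track 158.8°, groundspeed 282.1 kt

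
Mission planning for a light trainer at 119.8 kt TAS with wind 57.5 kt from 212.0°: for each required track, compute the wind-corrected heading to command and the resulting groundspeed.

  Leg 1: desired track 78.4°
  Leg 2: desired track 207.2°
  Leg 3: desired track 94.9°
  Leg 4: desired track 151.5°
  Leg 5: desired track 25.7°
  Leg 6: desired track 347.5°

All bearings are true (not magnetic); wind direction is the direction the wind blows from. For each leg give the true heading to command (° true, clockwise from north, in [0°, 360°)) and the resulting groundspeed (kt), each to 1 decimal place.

Leg 1: heading=98.7°, groundspeed=152.0 kt
Leg 2: heading=209.5°, groundspeed=62.4 kt
Leg 3: heading=120.2°, groundspeed=134.5 kt
Leg 4: heading=176.2°, groundspeed=80.5 kt
Leg 5: heading=22.7°, groundspeed=176.8 kt
Leg 6: heading=327.8°, groundspeed=153.8 kt

Leg 1: desired track 78.4°; wind correction +20.3° → command heading 98.7°, groundspeed 152.0 kt
Leg 2: desired track 207.2°; wind correction +2.3° → command heading 209.5°, groundspeed 62.4 kt
Leg 3: desired track 94.9°; wind correction +25.3° → command heading 120.2°, groundspeed 134.5 kt
Leg 4: desired track 151.5°; wind correction +24.7° → command heading 176.2°, groundspeed 80.5 kt
Leg 5: desired track 25.7°; wind correction -3.0° → command heading 22.7°, groundspeed 176.8 kt
Leg 6: desired track 347.5°; wind correction -19.7° → command heading 327.8°, groundspeed 153.8 kt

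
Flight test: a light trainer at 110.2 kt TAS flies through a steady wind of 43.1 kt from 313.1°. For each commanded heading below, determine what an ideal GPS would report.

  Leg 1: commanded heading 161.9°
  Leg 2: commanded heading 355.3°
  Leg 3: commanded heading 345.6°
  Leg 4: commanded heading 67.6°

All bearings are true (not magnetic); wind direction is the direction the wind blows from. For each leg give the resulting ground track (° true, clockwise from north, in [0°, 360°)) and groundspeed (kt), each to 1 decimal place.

Leg 1: heading 161.9°; drift -8.0° → track 153.9°, groundspeed 149.4 kt
Leg 2: heading 355.3°; drift +20.3° → track 15.6°, groundspeed 83.5 kt
Leg 3: heading 345.6°; drift +17.4° → track 3.0°, groundspeed 77.4 kt
Leg 4: heading 67.6°; drift +17.0° → track 84.6°, groundspeed 133.9 kt

Leg 1: track=153.9°, groundspeed=149.4 kt
Leg 2: track=15.6°, groundspeed=83.5 kt
Leg 3: track=3.0°, groundspeed=77.4 kt
Leg 4: track=84.6°, groundspeed=133.9 kt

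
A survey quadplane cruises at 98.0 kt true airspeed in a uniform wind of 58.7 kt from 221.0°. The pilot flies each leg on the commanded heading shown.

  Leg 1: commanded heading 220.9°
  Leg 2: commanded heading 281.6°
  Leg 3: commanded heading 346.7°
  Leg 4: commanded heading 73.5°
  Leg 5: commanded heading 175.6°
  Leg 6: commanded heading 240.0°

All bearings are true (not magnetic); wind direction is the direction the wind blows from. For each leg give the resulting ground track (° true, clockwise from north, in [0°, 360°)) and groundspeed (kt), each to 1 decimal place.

Leg 1: track=220.8°, groundspeed=39.3 kt
Leg 2: track=318.1°, groundspeed=86.0 kt
Leg 3: track=6.5°, groundspeed=140.6 kt
Leg 4: track=61.4°, groundspeed=150.8 kt
Leg 5: track=139.2°, groundspeed=70.5 kt
Leg 6: track=264.2°, groundspeed=46.6 kt

Leg 1: heading 220.9°; drift -0.1° → track 220.8°, groundspeed 39.3 kt
Leg 2: heading 281.6°; drift +36.5° → track 318.1°, groundspeed 86.0 kt
Leg 3: heading 346.7°; drift +19.8° → track 6.5°, groundspeed 140.6 kt
Leg 4: heading 73.5°; drift -12.1° → track 61.4°, groundspeed 150.8 kt
Leg 5: heading 175.6°; drift -36.4° → track 139.2°, groundspeed 70.5 kt
Leg 6: heading 240.0°; drift +24.2° → track 264.2°, groundspeed 46.6 kt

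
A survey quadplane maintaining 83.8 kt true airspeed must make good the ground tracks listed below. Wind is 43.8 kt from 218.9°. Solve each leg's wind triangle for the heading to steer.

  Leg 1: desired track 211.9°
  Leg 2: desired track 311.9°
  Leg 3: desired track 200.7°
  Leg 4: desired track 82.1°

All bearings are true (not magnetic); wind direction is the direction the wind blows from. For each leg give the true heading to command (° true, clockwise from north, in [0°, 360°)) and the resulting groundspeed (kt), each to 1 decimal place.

Leg 1: heading=215.6°, groundspeed=40.2 kt
Leg 2: heading=280.4°, groundspeed=73.8 kt
Leg 3: heading=210.1°, groundspeed=41.1 kt
Leg 4: heading=103.1°, groundspeed=110.2 kt

Leg 1: desired track 211.9°; wind correction +3.7° → command heading 215.6°, groundspeed 40.2 kt
Leg 2: desired track 311.9°; wind correction -31.5° → command heading 280.4°, groundspeed 73.8 kt
Leg 3: desired track 200.7°; wind correction +9.4° → command heading 210.1°, groundspeed 41.1 kt
Leg 4: desired track 82.1°; wind correction +21.0° → command heading 103.1°, groundspeed 110.2 kt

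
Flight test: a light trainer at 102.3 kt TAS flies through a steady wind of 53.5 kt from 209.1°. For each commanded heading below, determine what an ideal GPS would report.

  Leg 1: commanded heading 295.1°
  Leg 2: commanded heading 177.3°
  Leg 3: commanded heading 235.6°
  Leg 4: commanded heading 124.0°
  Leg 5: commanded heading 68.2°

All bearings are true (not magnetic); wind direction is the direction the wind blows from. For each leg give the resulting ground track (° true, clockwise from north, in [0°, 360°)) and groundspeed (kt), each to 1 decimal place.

Leg 1: track=323.5°, groundspeed=112.1 kt
Leg 2: track=150.9°, groundspeed=63.4 kt
Leg 3: track=259.3°, groundspeed=59.4 kt
Leg 4: track=95.4°, groundspeed=111.3 kt
Leg 5: track=55.0°, groundspeed=147.7 kt

Leg 1: heading 295.1°; drift +28.4° → track 323.5°, groundspeed 112.1 kt
Leg 2: heading 177.3°; drift -26.4° → track 150.9°, groundspeed 63.4 kt
Leg 3: heading 235.6°; drift +23.7° → track 259.3°, groundspeed 59.4 kt
Leg 4: heading 124.0°; drift -28.6° → track 95.4°, groundspeed 111.3 kt
Leg 5: heading 68.2°; drift -13.2° → track 55.0°, groundspeed 147.7 kt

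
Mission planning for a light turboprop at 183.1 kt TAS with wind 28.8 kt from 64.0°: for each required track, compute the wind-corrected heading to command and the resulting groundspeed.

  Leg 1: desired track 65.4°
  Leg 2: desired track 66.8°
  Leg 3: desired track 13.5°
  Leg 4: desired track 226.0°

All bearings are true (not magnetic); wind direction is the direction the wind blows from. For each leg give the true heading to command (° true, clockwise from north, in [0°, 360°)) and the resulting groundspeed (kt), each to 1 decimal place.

Leg 1: heading=65.2°, groundspeed=154.3 kt
Leg 2: heading=66.4°, groundspeed=154.3 kt
Leg 3: heading=20.5°, groundspeed=163.4 kt
Leg 4: heading=223.2°, groundspeed=210.3 kt

Leg 1: desired track 65.4°; wind correction -0.2° → command heading 65.2°, groundspeed 154.3 kt
Leg 2: desired track 66.8°; wind correction -0.4° → command heading 66.4°, groundspeed 154.3 kt
Leg 3: desired track 13.5°; wind correction +7.0° → command heading 20.5°, groundspeed 163.4 kt
Leg 4: desired track 226.0°; wind correction -2.8° → command heading 223.2°, groundspeed 210.3 kt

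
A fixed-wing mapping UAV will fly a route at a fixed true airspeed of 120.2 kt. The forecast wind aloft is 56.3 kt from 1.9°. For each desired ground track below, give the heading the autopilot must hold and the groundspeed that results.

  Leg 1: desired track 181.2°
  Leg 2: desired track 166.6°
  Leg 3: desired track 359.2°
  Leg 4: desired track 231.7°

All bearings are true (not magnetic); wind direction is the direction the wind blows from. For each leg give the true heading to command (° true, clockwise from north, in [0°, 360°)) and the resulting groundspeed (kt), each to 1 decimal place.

Leg 1: desired track 181.2°; wind correction -0.3° → command heading 180.9°, groundspeed 176.5 kt
Leg 2: desired track 166.6°; wind correction -7.1° → command heading 159.5°, groundspeed 173.6 kt
Leg 3: desired track 359.2°; wind correction +1.3° → command heading 0.5°, groundspeed 63.9 kt
Leg 4: desired track 231.7°; wind correction +21.0° → command heading 252.7°, groundspeed 148.6 kt

Leg 1: heading=180.9°, groundspeed=176.5 kt
Leg 2: heading=159.5°, groundspeed=173.6 kt
Leg 3: heading=0.5°, groundspeed=63.9 kt
Leg 4: heading=252.7°, groundspeed=148.6 kt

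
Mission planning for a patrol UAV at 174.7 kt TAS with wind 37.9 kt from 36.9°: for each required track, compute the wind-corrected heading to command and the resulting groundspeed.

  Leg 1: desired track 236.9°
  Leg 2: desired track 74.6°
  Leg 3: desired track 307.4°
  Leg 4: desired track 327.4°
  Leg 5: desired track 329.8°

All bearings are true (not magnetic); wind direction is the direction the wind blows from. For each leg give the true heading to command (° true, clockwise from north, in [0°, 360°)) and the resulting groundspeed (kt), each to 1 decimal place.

Leg 1: heading=241.2°, groundspeed=209.8 kt
Leg 2: heading=67.0°, groundspeed=143.2 kt
Leg 3: heading=319.9°, groundspeed=170.2 kt
Leg 4: heading=339.1°, groundspeed=157.8 kt
Leg 5: heading=341.3°, groundspeed=156.4 kt

Leg 1: desired track 236.9°; wind correction +4.3° → command heading 241.2°, groundspeed 209.8 kt
Leg 2: desired track 74.6°; wind correction -7.6° → command heading 67.0°, groundspeed 143.2 kt
Leg 3: desired track 307.4°; wind correction +12.5° → command heading 319.9°, groundspeed 170.2 kt
Leg 4: desired track 327.4°; wind correction +11.7° → command heading 339.1°, groundspeed 157.8 kt
Leg 5: desired track 329.8°; wind correction +11.5° → command heading 341.3°, groundspeed 156.4 kt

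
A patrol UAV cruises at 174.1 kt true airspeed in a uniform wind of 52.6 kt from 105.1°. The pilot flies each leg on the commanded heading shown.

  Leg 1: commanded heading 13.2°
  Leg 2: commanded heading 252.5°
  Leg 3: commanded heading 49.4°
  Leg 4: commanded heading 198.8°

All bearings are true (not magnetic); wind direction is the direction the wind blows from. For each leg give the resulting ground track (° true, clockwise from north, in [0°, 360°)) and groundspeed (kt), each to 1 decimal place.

Leg 1: track=356.6°, groundspeed=183.5 kt
Leg 2: track=259.9°, groundspeed=220.2 kt
Leg 3: track=32.7°, groundspeed=150.9 kt
Leg 4: track=215.3°, groundspeed=185.1 kt

Leg 1: heading 13.2°; drift -16.6° → track 356.6°, groundspeed 183.5 kt
Leg 2: heading 252.5°; drift +7.4° → track 259.9°, groundspeed 220.2 kt
Leg 3: heading 49.4°; drift -16.7° → track 32.7°, groundspeed 150.9 kt
Leg 4: heading 198.8°; drift +16.5° → track 215.3°, groundspeed 185.1 kt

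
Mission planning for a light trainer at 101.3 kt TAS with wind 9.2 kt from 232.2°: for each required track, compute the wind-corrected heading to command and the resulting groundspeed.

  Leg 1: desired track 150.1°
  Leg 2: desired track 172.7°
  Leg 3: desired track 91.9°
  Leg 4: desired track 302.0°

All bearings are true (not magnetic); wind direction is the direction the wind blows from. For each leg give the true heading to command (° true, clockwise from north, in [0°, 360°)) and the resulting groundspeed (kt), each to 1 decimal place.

Leg 1: heading=155.3°, groundspeed=99.6 kt
Leg 2: heading=177.2°, groundspeed=96.3 kt
Leg 3: heading=95.2°, groundspeed=108.2 kt
Leg 4: heading=297.1°, groundspeed=97.8 kt

Leg 1: desired track 150.1°; wind correction +5.2° → command heading 155.3°, groundspeed 99.6 kt
Leg 2: desired track 172.7°; wind correction +4.5° → command heading 177.2°, groundspeed 96.3 kt
Leg 3: desired track 91.9°; wind correction +3.3° → command heading 95.2°, groundspeed 108.2 kt
Leg 4: desired track 302.0°; wind correction -4.9° → command heading 297.1°, groundspeed 97.8 kt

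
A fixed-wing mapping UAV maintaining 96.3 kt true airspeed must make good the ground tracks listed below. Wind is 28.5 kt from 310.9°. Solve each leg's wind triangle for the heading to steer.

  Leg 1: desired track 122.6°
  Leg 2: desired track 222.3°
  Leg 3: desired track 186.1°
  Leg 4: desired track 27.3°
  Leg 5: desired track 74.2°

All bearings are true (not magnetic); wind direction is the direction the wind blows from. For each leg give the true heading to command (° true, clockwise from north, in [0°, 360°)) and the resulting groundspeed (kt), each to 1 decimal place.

Leg 1: desired track 122.6°; wind correction -2.4° → command heading 120.2°, groundspeed 124.4 kt
Leg 2: desired track 222.3°; wind correction +17.2° → command heading 239.5°, groundspeed 91.3 kt
Leg 3: desired track 186.1°; wind correction +14.1° → command heading 200.2°, groundspeed 109.7 kt
Leg 4: desired track 27.3°; wind correction -16.7° → command heading 10.6°, groundspeed 85.5 kt
Leg 5: desired track 74.2°; wind correction -14.3° → command heading 59.9°, groundspeed 109.0 kt

Leg 1: heading=120.2°, groundspeed=124.4 kt
Leg 2: heading=239.5°, groundspeed=91.3 kt
Leg 3: heading=200.2°, groundspeed=109.7 kt
Leg 4: heading=10.6°, groundspeed=85.5 kt
Leg 5: heading=59.9°, groundspeed=109.0 kt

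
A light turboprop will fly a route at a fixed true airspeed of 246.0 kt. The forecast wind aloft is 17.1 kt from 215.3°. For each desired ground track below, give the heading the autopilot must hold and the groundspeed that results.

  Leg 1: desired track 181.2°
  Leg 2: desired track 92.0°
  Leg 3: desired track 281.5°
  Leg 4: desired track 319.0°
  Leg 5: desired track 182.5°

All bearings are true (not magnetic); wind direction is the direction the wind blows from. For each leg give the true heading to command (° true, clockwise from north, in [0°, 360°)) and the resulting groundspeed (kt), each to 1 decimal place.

Leg 1: heading=183.4°, groundspeed=231.7 kt
Leg 2: heading=95.3°, groundspeed=255.0 kt
Leg 3: heading=277.9°, groundspeed=238.6 kt
Leg 4: heading=315.1°, groundspeed=249.5 kt
Leg 5: heading=184.7°, groundspeed=231.5 kt

Leg 1: desired track 181.2°; wind correction +2.2° → command heading 183.4°, groundspeed 231.7 kt
Leg 2: desired track 92.0°; wind correction +3.3° → command heading 95.3°, groundspeed 255.0 kt
Leg 3: desired track 281.5°; wind correction -3.6° → command heading 277.9°, groundspeed 238.6 kt
Leg 4: desired track 319.0°; wind correction -3.9° → command heading 315.1°, groundspeed 249.5 kt
Leg 5: desired track 182.5°; wind correction +2.2° → command heading 184.7°, groundspeed 231.5 kt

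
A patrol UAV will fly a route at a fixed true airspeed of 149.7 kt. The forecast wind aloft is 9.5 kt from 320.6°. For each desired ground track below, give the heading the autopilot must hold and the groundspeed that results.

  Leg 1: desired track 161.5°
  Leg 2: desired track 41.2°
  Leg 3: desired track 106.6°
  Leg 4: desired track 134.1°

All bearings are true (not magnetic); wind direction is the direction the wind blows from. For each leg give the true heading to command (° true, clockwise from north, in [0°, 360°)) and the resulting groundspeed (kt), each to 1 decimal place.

Leg 1: desired track 161.5°; wind correction +1.3° → command heading 162.8°, groundspeed 158.5 kt
Leg 2: desired track 41.2°; wind correction -3.6° → command heading 37.6°, groundspeed 147.9 kt
Leg 3: desired track 106.6°; wind correction -2.0° → command heading 104.6°, groundspeed 157.5 kt
Leg 4: desired track 134.1°; wind correction -0.4° → command heading 133.7°, groundspeed 159.1 kt

Leg 1: heading=162.8°, groundspeed=158.5 kt
Leg 2: heading=37.6°, groundspeed=147.9 kt
Leg 3: heading=104.6°, groundspeed=157.5 kt
Leg 4: heading=133.7°, groundspeed=159.1 kt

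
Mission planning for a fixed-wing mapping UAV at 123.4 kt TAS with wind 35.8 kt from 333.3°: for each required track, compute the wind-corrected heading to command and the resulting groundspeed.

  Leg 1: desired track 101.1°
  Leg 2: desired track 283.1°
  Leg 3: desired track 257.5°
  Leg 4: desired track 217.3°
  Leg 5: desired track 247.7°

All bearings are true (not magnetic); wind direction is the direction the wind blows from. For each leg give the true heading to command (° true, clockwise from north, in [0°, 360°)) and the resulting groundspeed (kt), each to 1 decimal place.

Leg 1: desired track 101.1°; wind correction -13.3° → command heading 87.8°, groundspeed 142.1 kt
Leg 2: desired track 283.1°; wind correction +12.9° → command heading 296.0°, groundspeed 97.4 kt
Leg 3: desired track 257.5°; wind correction +16.3° → command heading 273.8°, groundspeed 109.6 kt
Leg 4: desired track 217.3°; wind correction +15.1° → command heading 232.4°, groundspeed 134.8 kt
Leg 5: desired track 247.7°; wind correction +16.8° → command heading 264.5°, groundspeed 115.4 kt

Leg 1: heading=87.8°, groundspeed=142.1 kt
Leg 2: heading=296.0°, groundspeed=97.4 kt
Leg 3: heading=273.8°, groundspeed=109.6 kt
Leg 4: heading=232.4°, groundspeed=134.8 kt
Leg 5: heading=264.5°, groundspeed=115.4 kt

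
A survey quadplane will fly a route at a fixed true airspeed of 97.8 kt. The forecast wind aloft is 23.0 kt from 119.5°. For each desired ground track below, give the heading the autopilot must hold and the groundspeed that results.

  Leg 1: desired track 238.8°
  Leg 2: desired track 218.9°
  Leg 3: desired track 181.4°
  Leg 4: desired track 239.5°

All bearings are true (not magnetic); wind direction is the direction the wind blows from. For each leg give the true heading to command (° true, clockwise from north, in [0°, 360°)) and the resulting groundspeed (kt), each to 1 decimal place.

Leg 1: desired track 238.8°; wind correction -11.8° → command heading 227.0°, groundspeed 107.0 kt
Leg 2: desired track 218.9°; wind correction -13.4° → command heading 205.5°, groundspeed 98.9 kt
Leg 3: desired track 181.4°; wind correction -12.0° → command heading 169.4°, groundspeed 84.8 kt
Leg 4: desired track 239.5°; wind correction -11.8° → command heading 227.7°, groundspeed 107.3 kt

Leg 1: heading=227.0°, groundspeed=107.0 kt
Leg 2: heading=205.5°, groundspeed=98.9 kt
Leg 3: heading=169.4°, groundspeed=84.8 kt
Leg 4: heading=227.7°, groundspeed=107.3 kt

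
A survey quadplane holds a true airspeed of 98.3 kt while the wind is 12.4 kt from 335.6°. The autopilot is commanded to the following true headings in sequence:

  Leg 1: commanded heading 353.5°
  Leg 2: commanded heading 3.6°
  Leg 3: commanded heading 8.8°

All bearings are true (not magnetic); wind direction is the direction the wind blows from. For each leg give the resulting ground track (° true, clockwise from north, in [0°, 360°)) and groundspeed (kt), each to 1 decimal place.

Leg 1: track=356.0°, groundspeed=86.6 kt
Leg 2: track=7.4°, groundspeed=87.5 kt
Leg 3: track=13.2°, groundspeed=88.2 kt

Leg 1: heading 353.5°; drift +2.5° → track 356.0°, groundspeed 86.6 kt
Leg 2: heading 3.6°; drift +3.8° → track 7.4°, groundspeed 87.5 kt
Leg 3: heading 8.8°; drift +4.4° → track 13.2°, groundspeed 88.2 kt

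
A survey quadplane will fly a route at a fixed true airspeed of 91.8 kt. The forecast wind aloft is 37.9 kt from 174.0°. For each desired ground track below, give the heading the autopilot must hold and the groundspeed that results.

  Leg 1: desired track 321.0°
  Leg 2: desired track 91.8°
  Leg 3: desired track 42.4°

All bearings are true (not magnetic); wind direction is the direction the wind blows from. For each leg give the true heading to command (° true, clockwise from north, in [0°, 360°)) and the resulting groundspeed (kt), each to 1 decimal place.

Leg 1: desired track 321.0°; wind correction -13.0° → command heading 308.0°, groundspeed 121.2 kt
Leg 2: desired track 91.8°; wind correction +24.1° → command heading 115.9°, groundspeed 78.6 kt
Leg 3: desired track 42.4°; wind correction +18.0° → command heading 60.4°, groundspeed 112.5 kt

Leg 1: heading=308.0°, groundspeed=121.2 kt
Leg 2: heading=115.9°, groundspeed=78.6 kt
Leg 3: heading=60.4°, groundspeed=112.5 kt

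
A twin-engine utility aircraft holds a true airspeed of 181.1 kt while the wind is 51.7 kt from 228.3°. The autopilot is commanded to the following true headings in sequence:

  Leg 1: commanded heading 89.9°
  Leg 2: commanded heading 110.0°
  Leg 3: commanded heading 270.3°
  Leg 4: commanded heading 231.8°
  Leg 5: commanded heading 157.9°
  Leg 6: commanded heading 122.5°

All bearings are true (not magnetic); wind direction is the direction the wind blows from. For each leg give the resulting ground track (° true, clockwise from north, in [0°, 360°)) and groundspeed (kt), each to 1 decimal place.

Leg 1: track=81.0°, groundspeed=222.4 kt
Leg 2: track=97.5°, groundspeed=210.6 kt
Leg 3: track=283.9°, groundspeed=146.8 kt
Leg 4: track=233.2°, groundspeed=129.5 kt
Leg 5: track=141.3°, groundspeed=170.8 kt
Leg 6: track=108.2°, groundspeed=201.4 kt

Leg 1: heading 89.9°; drift -8.9° → track 81.0°, groundspeed 222.4 kt
Leg 2: heading 110.0°; drift -12.5° → track 97.5°, groundspeed 210.6 kt
Leg 3: heading 270.3°; drift +13.6° → track 283.9°, groundspeed 146.8 kt
Leg 4: heading 231.8°; drift +1.4° → track 233.2°, groundspeed 129.5 kt
Leg 5: heading 157.9°; drift -16.6° → track 141.3°, groundspeed 170.8 kt
Leg 6: heading 122.5°; drift -14.3° → track 108.2°, groundspeed 201.4 kt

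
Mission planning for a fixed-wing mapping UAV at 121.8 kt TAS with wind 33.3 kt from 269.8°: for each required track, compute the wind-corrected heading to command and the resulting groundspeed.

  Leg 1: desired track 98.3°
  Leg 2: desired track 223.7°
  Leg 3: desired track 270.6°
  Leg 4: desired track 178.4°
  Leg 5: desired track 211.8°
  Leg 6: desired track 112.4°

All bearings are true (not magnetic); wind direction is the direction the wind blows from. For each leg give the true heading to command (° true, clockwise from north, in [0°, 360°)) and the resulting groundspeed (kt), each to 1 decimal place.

Leg 1: heading=100.6°, groundspeed=154.6 kt
Leg 2: heading=235.1°, groundspeed=96.3 kt
Leg 3: heading=270.4°, groundspeed=88.5 kt
Leg 4: heading=194.3°, groundspeed=118.0 kt
Leg 5: heading=225.2°, groundspeed=100.8 kt
Leg 6: heading=118.4°, groundspeed=151.9 kt

Leg 1: desired track 98.3°; wind correction +2.3° → command heading 100.6°, groundspeed 154.6 kt
Leg 2: desired track 223.7°; wind correction +11.4° → command heading 235.1°, groundspeed 96.3 kt
Leg 3: desired track 270.6°; wind correction -0.2° → command heading 270.4°, groundspeed 88.5 kt
Leg 4: desired track 178.4°; wind correction +15.9° → command heading 194.3°, groundspeed 118.0 kt
Leg 5: desired track 211.8°; wind correction +13.4° → command heading 225.2°, groundspeed 100.8 kt
Leg 6: desired track 112.4°; wind correction +6.0° → command heading 118.4°, groundspeed 151.9 kt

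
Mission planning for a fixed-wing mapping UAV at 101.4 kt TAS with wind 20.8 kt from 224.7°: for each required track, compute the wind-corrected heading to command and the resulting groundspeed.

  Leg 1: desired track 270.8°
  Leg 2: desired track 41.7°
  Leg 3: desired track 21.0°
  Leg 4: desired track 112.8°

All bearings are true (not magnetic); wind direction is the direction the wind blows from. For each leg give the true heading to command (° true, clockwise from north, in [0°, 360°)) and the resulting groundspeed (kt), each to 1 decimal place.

Leg 1: heading=262.3°, groundspeed=85.9 kt
Leg 2: heading=41.1°, groundspeed=122.2 kt
Leg 3: heading=16.3°, groundspeed=120.1 kt
Leg 4: heading=123.8°, groundspeed=107.3 kt

Leg 1: desired track 270.8°; wind correction -8.5° → command heading 262.3°, groundspeed 85.9 kt
Leg 2: desired track 41.7°; wind correction -0.6° → command heading 41.1°, groundspeed 122.2 kt
Leg 3: desired track 21.0°; wind correction -4.7° → command heading 16.3°, groundspeed 120.1 kt
Leg 4: desired track 112.8°; wind correction +11.0° → command heading 123.8°, groundspeed 107.3 kt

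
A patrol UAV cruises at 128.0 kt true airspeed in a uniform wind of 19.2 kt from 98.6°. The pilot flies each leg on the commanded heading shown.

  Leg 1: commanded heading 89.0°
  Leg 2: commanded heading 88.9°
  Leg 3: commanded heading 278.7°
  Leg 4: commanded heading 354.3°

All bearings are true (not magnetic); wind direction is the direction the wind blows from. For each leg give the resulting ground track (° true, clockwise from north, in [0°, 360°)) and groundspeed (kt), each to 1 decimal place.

Leg 1: track=87.3°, groundspeed=109.1 kt
Leg 2: track=87.2°, groundspeed=109.1 kt
Leg 3: track=278.7°, groundspeed=147.2 kt
Leg 4: track=346.3°, groundspeed=134.0 kt

Leg 1: heading 89.0°; drift -1.7° → track 87.3°, groundspeed 109.1 kt
Leg 2: heading 88.9°; drift -1.7° → track 87.2°, groundspeed 109.1 kt
Leg 3: heading 278.7°; drift +0.0° → track 278.7°, groundspeed 147.2 kt
Leg 4: heading 354.3°; drift -8.0° → track 346.3°, groundspeed 134.0 kt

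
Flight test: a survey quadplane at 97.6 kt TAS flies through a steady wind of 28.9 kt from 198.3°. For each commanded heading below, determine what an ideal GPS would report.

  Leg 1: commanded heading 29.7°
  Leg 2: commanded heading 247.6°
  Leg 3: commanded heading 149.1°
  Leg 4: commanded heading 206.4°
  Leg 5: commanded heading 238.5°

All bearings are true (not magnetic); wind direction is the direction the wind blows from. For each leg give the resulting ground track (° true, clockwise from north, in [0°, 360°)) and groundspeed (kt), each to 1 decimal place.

Leg 1: track=27.1°, groundspeed=126.1 kt
Leg 2: track=263.1°, groundspeed=81.7 kt
Leg 3: track=133.6°, groundspeed=81.7 kt
Leg 4: track=209.8°, groundspeed=69.1 kt
Leg 5: track=252.4°, groundspeed=77.8 kt

Leg 1: heading 29.7°; drift -2.6° → track 27.1°, groundspeed 126.1 kt
Leg 2: heading 247.6°; drift +15.5° → track 263.1°, groundspeed 81.7 kt
Leg 3: heading 149.1°; drift -15.5° → track 133.6°, groundspeed 81.7 kt
Leg 4: heading 206.4°; drift +3.4° → track 209.8°, groundspeed 69.1 kt
Leg 5: heading 238.5°; drift +13.9° → track 252.4°, groundspeed 77.8 kt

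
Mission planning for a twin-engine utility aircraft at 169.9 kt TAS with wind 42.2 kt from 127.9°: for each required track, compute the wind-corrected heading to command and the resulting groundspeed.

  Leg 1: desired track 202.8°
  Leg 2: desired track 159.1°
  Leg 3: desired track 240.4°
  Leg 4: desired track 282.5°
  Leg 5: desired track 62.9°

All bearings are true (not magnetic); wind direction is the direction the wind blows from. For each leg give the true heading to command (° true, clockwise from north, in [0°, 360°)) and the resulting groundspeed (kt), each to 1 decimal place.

Leg 1: desired track 202.8°; wind correction -13.9° → command heading 188.9°, groundspeed 153.9 kt
Leg 2: desired track 159.1°; wind correction -7.4° → command heading 151.7°, groundspeed 132.4 kt
Leg 3: desired track 240.4°; wind correction -13.3° → command heading 227.1°, groundspeed 181.5 kt
Leg 4: desired track 282.5°; wind correction -6.1° → command heading 276.4°, groundspeed 207.1 kt
Leg 5: desired track 62.9°; wind correction +13.0° → command heading 75.9°, groundspeed 147.7 kt

Leg 1: heading=188.9°, groundspeed=153.9 kt
Leg 2: heading=151.7°, groundspeed=132.4 kt
Leg 3: heading=227.1°, groundspeed=181.5 kt
Leg 4: heading=276.4°, groundspeed=207.1 kt
Leg 5: heading=75.9°, groundspeed=147.7 kt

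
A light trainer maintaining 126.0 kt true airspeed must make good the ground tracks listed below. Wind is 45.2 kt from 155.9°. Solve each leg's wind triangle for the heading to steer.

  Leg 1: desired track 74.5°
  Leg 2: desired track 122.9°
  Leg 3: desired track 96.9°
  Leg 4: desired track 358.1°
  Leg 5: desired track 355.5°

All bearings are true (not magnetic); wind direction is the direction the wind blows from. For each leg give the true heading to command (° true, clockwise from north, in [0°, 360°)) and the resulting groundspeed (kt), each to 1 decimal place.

Leg 1: desired track 74.5°; wind correction +20.8° → command heading 95.3°, groundspeed 111.0 kt
Leg 2: desired track 122.9°; wind correction +11.3° → command heading 134.2°, groundspeed 85.7 kt
Leg 3: desired track 96.9°; wind correction +17.9° → command heading 114.8°, groundspeed 96.6 kt
Leg 4: desired track 358.1°; wind correction +7.8° → command heading 5.9°, groundspeed 166.7 kt
Leg 5: desired track 355.5°; wind correction +6.9° → command heading 2.4°, groundspeed 167.7 kt

Leg 1: heading=95.3°, groundspeed=111.0 kt
Leg 2: heading=134.2°, groundspeed=85.7 kt
Leg 3: heading=114.8°, groundspeed=96.6 kt
Leg 4: heading=5.9°, groundspeed=166.7 kt
Leg 5: heading=2.4°, groundspeed=167.7 kt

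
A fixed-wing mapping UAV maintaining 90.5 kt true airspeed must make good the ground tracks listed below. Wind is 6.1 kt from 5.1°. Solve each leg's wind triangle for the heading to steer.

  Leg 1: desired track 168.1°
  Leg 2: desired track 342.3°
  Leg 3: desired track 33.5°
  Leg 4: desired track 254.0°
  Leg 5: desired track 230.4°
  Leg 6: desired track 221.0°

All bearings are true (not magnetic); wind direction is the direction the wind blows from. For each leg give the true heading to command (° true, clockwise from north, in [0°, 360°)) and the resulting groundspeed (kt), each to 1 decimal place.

Leg 1: heading=167.0°, groundspeed=96.3 kt
Leg 2: heading=343.8°, groundspeed=84.8 kt
Leg 3: heading=31.7°, groundspeed=85.1 kt
Leg 4: heading=257.6°, groundspeed=92.5 kt
Leg 5: heading=233.1°, groundspeed=94.7 kt
Leg 6: heading=223.3°, groundspeed=95.4 kt

Leg 1: desired track 168.1°; wind correction -1.1° → command heading 167.0°, groundspeed 96.3 kt
Leg 2: desired track 342.3°; wind correction +1.5° → command heading 343.8°, groundspeed 84.8 kt
Leg 3: desired track 33.5°; wind correction -1.8° → command heading 31.7°, groundspeed 85.1 kt
Leg 4: desired track 254.0°; wind correction +3.6° → command heading 257.6°, groundspeed 92.5 kt
Leg 5: desired track 230.4°; wind correction +2.7° → command heading 233.1°, groundspeed 94.7 kt
Leg 6: desired track 221.0°; wind correction +2.3° → command heading 223.3°, groundspeed 95.4 kt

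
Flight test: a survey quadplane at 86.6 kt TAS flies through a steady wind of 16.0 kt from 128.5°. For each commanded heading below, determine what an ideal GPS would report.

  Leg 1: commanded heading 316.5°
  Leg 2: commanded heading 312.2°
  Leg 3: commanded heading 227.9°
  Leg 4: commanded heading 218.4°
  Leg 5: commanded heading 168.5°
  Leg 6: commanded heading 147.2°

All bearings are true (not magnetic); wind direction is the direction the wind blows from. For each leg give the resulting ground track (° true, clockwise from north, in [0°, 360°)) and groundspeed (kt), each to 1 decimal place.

Leg 1: heading 316.5°; drift -1.2° → track 315.3°, groundspeed 102.5 kt
Leg 2: heading 312.2°; drift -0.6° → track 311.6°, groundspeed 102.6 kt
Leg 3: heading 227.9°; drift +10.0° → track 237.9°, groundspeed 90.6 kt
Leg 4: heading 218.4°; drift +10.5° → track 228.9°, groundspeed 88.0 kt
Leg 5: heading 168.5°; drift +7.9° → track 176.4°, groundspeed 75.1 kt
Leg 6: heading 147.2°; drift +4.1° → track 151.3°, groundspeed 71.6 kt

Leg 1: track=315.3°, groundspeed=102.5 kt
Leg 2: track=311.6°, groundspeed=102.6 kt
Leg 3: track=237.9°, groundspeed=90.6 kt
Leg 4: track=228.9°, groundspeed=88.0 kt
Leg 5: track=176.4°, groundspeed=75.1 kt
Leg 6: track=151.3°, groundspeed=71.6 kt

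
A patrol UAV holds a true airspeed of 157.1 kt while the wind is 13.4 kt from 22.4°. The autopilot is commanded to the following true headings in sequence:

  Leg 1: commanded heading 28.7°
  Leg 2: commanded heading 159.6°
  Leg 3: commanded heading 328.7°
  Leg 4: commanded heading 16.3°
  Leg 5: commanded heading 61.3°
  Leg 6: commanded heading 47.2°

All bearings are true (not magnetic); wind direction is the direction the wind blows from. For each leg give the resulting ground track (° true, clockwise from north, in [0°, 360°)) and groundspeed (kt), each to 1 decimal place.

Leg 1: track=29.3°, groundspeed=143.8 kt
Leg 2: track=162.7°, groundspeed=167.2 kt
Leg 3: track=324.6°, groundspeed=149.6 kt
Leg 4: track=15.7°, groundspeed=143.8 kt
Leg 5: track=64.6°, groundspeed=146.9 kt
Leg 6: track=49.4°, groundspeed=145.0 kt

Leg 1: heading 28.7°; drift +0.6° → track 29.3°, groundspeed 143.8 kt
Leg 2: heading 159.6°; drift +3.1° → track 162.7°, groundspeed 167.2 kt
Leg 3: heading 328.7°; drift -4.1° → track 324.6°, groundspeed 149.6 kt
Leg 4: heading 16.3°; drift -0.6° → track 15.7°, groundspeed 143.8 kt
Leg 5: heading 61.3°; drift +3.3° → track 64.6°, groundspeed 146.9 kt
Leg 6: heading 47.2°; drift +2.2° → track 49.4°, groundspeed 145.0 kt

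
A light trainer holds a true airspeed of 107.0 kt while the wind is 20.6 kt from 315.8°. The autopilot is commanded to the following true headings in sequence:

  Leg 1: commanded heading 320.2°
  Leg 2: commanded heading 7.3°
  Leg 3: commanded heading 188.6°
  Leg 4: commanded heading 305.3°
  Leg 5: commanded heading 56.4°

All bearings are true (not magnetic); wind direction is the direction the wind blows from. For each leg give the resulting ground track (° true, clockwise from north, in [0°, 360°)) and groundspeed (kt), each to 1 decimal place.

Leg 1: heading 320.2°; drift +1.0° → track 321.2°, groundspeed 86.5 kt
Leg 2: heading 7.3°; drift +9.7° → track 17.0°, groundspeed 95.5 kt
Leg 3: heading 188.6°; drift -7.8° → track 180.8°, groundspeed 120.6 kt
Leg 4: heading 305.3°; drift -2.5° → track 302.8°, groundspeed 86.8 kt
Leg 5: heading 56.4°; drift +10.4° → track 66.8°, groundspeed 112.6 kt

Leg 1: track=321.2°, groundspeed=86.5 kt
Leg 2: track=17.0°, groundspeed=95.5 kt
Leg 3: track=180.8°, groundspeed=120.6 kt
Leg 4: track=302.8°, groundspeed=86.8 kt
Leg 5: track=66.8°, groundspeed=112.6 kt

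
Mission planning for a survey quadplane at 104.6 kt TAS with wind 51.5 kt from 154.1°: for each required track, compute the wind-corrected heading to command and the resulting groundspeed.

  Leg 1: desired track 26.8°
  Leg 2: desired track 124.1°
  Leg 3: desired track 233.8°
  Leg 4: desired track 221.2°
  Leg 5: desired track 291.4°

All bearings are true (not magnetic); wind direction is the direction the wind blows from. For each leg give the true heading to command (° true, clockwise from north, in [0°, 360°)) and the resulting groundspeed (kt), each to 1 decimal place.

Leg 1: heading=49.9°, groundspeed=127.5 kt
Leg 2: heading=138.4°, groundspeed=56.8 kt
Leg 3: heading=204.8°, groundspeed=82.3 kt
Leg 4: heading=194.2°, groundspeed=73.2 kt
Leg 5: heading=271.9°, groundspeed=136.4 kt

Leg 1: desired track 26.8°; wind correction +23.1° → command heading 49.9°, groundspeed 127.5 kt
Leg 2: desired track 124.1°; wind correction +14.3° → command heading 138.4°, groundspeed 56.8 kt
Leg 3: desired track 233.8°; wind correction -29.0° → command heading 204.8°, groundspeed 82.3 kt
Leg 4: desired track 221.2°; wind correction -27.0° → command heading 194.2°, groundspeed 73.2 kt
Leg 5: desired track 291.4°; wind correction -19.5° → command heading 271.9°, groundspeed 136.4 kt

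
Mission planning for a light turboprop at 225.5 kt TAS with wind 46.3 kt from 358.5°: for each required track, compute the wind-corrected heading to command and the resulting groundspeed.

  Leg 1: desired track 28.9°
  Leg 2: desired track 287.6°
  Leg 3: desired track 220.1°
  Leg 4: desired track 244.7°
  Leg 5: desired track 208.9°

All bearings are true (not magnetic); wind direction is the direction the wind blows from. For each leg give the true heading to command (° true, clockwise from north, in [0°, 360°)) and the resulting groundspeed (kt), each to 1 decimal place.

Leg 1: heading=22.9°, groundspeed=184.3 kt
Leg 2: heading=298.8°, groundspeed=206.1 kt
Leg 3: heading=227.9°, groundspeed=258.0 kt
Leg 4: heading=255.5°, groundspeed=240.2 kt
Leg 5: heading=214.9°, groundspeed=264.2 kt

Leg 1: desired track 28.9°; wind correction -6.0° → command heading 22.9°, groundspeed 184.3 kt
Leg 2: desired track 287.6°; wind correction +11.2° → command heading 298.8°, groundspeed 206.1 kt
Leg 3: desired track 220.1°; wind correction +7.8° → command heading 227.9°, groundspeed 258.0 kt
Leg 4: desired track 244.7°; wind correction +10.8° → command heading 255.5°, groundspeed 240.2 kt
Leg 5: desired track 208.9°; wind correction +6.0° → command heading 214.9°, groundspeed 264.2 kt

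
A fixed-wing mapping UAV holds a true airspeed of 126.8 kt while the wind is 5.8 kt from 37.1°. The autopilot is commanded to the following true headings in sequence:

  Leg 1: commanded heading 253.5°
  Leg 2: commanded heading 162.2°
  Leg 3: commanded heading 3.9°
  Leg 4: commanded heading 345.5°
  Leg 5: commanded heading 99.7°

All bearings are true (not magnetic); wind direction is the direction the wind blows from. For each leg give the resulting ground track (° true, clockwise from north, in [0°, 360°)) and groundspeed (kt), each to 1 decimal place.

Leg 1: track=252.0°, groundspeed=131.5 kt
Leg 2: track=164.3°, groundspeed=130.2 kt
Leg 3: track=2.4°, groundspeed=122.0 kt
Leg 4: track=343.4°, groundspeed=123.3 kt
Leg 5: track=102.1°, groundspeed=124.2 kt

Leg 1: heading 253.5°; drift -1.5° → track 252.0°, groundspeed 131.5 kt
Leg 2: heading 162.2°; drift +2.1° → track 164.3°, groundspeed 130.2 kt
Leg 3: heading 3.9°; drift -1.5° → track 2.4°, groundspeed 122.0 kt
Leg 4: heading 345.5°; drift -2.1° → track 343.4°, groundspeed 123.3 kt
Leg 5: heading 99.7°; drift +2.4° → track 102.1°, groundspeed 124.2 kt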